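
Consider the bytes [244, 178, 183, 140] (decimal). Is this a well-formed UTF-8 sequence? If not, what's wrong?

invalid (encodes a value above U+10FFFF)

Leading byte 0xF4 = 11110100 → 4-byte form.
Payload = 0x132DCC, which exceeds U+10FFFF, the maximum Unicode code point. (Leading bytes F5–FF, or F4 followed by ≥ 0x90, are invalid.)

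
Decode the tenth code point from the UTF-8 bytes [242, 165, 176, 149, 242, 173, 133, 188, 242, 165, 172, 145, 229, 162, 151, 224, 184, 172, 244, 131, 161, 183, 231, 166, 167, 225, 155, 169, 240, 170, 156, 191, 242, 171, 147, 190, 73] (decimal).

U+AB4FE

Offset 0: leading byte 0xF2 = 11110010 → 4-byte char #1 = F2 A5 B0 95.
Offset 4: leading byte 0xF2 = 11110010 → 4-byte char #2 = F2 AD 85 BC.
Offset 8: leading byte 0xF2 = 11110010 → 4-byte char #3 = F2 A5 AC 91.
Offset 12: leading byte 0xE5 = 11100101 → 3-byte char #4 = E5 A2 97.
Offset 15: leading byte 0xE0 = 11100000 → 3-byte char #5 = E0 B8 AC.
Offset 18: leading byte 0xF4 = 11110100 → 4-byte char #6 = F4 83 A1 B7.
Offset 22: leading byte 0xE7 = 11100111 → 3-byte char #7 = E7 A6 A7.
Offset 25: leading byte 0xE1 = 11100001 → 3-byte char #8 = E1 9B A9.
Offset 28: leading byte 0xF0 = 11110000 → 4-byte char #9 = F0 AA 9C BF.
Offset 32: leading byte 0xF2 = 11110010 → 4-byte char #10 = F2 AB 93 BE.
Leading byte 0xF2 = 11110010 matches 11110xxx → 4-byte sequence.
Byte 1: 0xF2 = 11110010, payload 010 (3 bits).
Byte 2: 0xAB = 10101011 (10xxxxxx ✓), payload 101011.
Byte 3: 0x93 = 10010011 (10xxxxxx ✓), payload 010011.
Byte 4: 0xBE = 10111110 (10xxxxxx ✓), payload 111110.
Concatenate: 010101011010011111110 = 0xAB4FE (21 bits → U+AB4FE).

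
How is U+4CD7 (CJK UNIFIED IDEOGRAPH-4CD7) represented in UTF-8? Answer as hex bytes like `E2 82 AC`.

E4 B3 97

U+4CD7 = 0x4CD7 = 19671 decimal. In range U+0800–U+FFFF → 3-byte form: 1110xxxx 10xxxxxx 10xxxxxx.
Binary (16 bits): 0100110011010111.
Split 4+6+6: 0100 | 110011 | 010111.
Byte 1: 11100100 = 0xE4.
Byte 2: 10110011 = 0xB3.
Byte 3: 10010111 = 0x97.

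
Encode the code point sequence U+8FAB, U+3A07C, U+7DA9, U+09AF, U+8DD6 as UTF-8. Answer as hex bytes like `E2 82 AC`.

E8 BE AB F0 BA 81 BC E7 B6 A9 E0 A6 AF E8 B7 96

U+8FAB: 3-byte form → E8 BE AB.
U+3A07C: 4-byte form → F0 BA 81 BC.
U+7DA9: 3-byte form → E7 B6 A9.
U+09AF: 3-byte form → E0 A6 AF.
U+8DD6: 3-byte form → E8 B7 96.
Concatenated (16 bytes): E8 BE AB F0 BA 81 BC E7 B6 A9 E0 A6 AF E8 B7 96.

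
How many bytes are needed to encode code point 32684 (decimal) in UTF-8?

3

U+7FAC = 0x7FAC. UTF-8 uses 1 byte below 0x80, 2 below 0x800, 3 below 0x10000, 4 up to 0x10FFFF. 0x7FAC is in U+0800–U+FFFF → 3 bytes.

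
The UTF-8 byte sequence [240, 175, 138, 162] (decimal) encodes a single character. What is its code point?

Leading byte 0xF0 = 11110000 matches 11110xxx → 4-byte sequence.
Byte 1: 0xF0 = 11110000, payload 000 (3 bits).
Byte 2: 0xAF = 10101111 (10xxxxxx ✓), payload 101111.
Byte 3: 0x8A = 10001010 (10xxxxxx ✓), payload 001010.
Byte 4: 0xA2 = 10100010 (10xxxxxx ✓), payload 100010.
Concatenate: 000101111001010100010 = 0x2F2A2 (21 bits → U+2F2A2).

U+2F2A2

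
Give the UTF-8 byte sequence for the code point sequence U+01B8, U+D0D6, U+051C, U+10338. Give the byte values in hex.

U+01B8: 2-byte form → C6 B8.
U+D0D6: 3-byte form → ED 83 96.
U+051C: 2-byte form → D4 9C.
U+10338: 4-byte form → F0 90 8C B8.
Concatenated (11 bytes): C6 B8 ED 83 96 D4 9C F0 90 8C B8.

C6 B8 ED 83 96 D4 9C F0 90 8C B8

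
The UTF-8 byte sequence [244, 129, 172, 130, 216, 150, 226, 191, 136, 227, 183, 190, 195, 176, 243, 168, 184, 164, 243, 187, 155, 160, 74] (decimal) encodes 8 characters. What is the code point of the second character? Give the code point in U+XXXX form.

U+0616

Offset 0: leading byte 0xF4 = 11110100 → 4-byte char #1 = F4 81 AC 82.
Offset 4: leading byte 0xD8 = 11011000 → 2-byte char #2 = D8 96.
Leading byte 0xD8 = 11011000 matches 110xxxxx → 2-byte sequence.
Byte 1: 0xD8 = 11011000, payload 11000 (5 bits).
Byte 2: 0x96 = 10010110 (10xxxxxx ✓), payload 010110.
Concatenate: 11000010110 = 0x616 (11 bits → U+0616).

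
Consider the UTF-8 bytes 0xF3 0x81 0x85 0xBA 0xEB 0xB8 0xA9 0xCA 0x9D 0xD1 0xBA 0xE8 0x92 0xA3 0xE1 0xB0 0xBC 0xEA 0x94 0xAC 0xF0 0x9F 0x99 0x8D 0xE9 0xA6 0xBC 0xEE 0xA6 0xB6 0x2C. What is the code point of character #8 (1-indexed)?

Offset 0: leading byte 0xF3 = 11110011 → 4-byte char #1 = F3 81 85 BA.
Offset 4: leading byte 0xEB = 11101011 → 3-byte char #2 = EB B8 A9.
Offset 7: leading byte 0xCA = 11001010 → 2-byte char #3 = CA 9D.
Offset 9: leading byte 0xD1 = 11010001 → 2-byte char #4 = D1 BA.
Offset 11: leading byte 0xE8 = 11101000 → 3-byte char #5 = E8 92 A3.
Offset 14: leading byte 0xE1 = 11100001 → 3-byte char #6 = E1 B0 BC.
Offset 17: leading byte 0xEA = 11101010 → 3-byte char #7 = EA 94 AC.
Offset 20: leading byte 0xF0 = 11110000 → 4-byte char #8 = F0 9F 99 8D.
Leading byte 0xF0 = 11110000 matches 11110xxx → 4-byte sequence.
Byte 1: 0xF0 = 11110000, payload 000 (3 bits).
Byte 2: 0x9F = 10011111 (10xxxxxx ✓), payload 011111.
Byte 3: 0x99 = 10011001 (10xxxxxx ✓), payload 011001.
Byte 4: 0x8D = 10001101 (10xxxxxx ✓), payload 001101.
Concatenate: 000011111011001001101 = 0x1F64D (21 bits → U+1F64D).

U+1F64D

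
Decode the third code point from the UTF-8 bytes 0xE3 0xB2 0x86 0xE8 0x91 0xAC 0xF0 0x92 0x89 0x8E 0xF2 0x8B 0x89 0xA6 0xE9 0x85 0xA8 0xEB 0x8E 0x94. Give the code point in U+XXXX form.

Offset 0: leading byte 0xE3 = 11100011 → 3-byte char #1 = E3 B2 86.
Offset 3: leading byte 0xE8 = 11101000 → 3-byte char #2 = E8 91 AC.
Offset 6: leading byte 0xF0 = 11110000 → 4-byte char #3 = F0 92 89 8E.
Leading byte 0xF0 = 11110000 matches 11110xxx → 4-byte sequence.
Byte 1: 0xF0 = 11110000, payload 000 (3 bits).
Byte 2: 0x92 = 10010010 (10xxxxxx ✓), payload 010010.
Byte 3: 0x89 = 10001001 (10xxxxxx ✓), payload 001001.
Byte 4: 0x8E = 10001110 (10xxxxxx ✓), payload 001110.
Concatenate: 000010010001001001110 = 0x1224E (21 bits → U+1224E).

U+1224E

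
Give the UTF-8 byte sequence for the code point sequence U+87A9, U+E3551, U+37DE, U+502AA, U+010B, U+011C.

E8 9E A9 F3 A3 95 91 E3 9F 9E F1 90 8A AA C4 8B C4 9C

U+87A9: 3-byte form → E8 9E A9.
U+E3551: 4-byte form → F3 A3 95 91.
U+37DE: 3-byte form → E3 9F 9E.
U+502AA: 4-byte form → F1 90 8A AA.
U+010B: 2-byte form → C4 8B.
U+011C: 2-byte form → C4 9C.
Concatenated (18 bytes): E8 9E A9 F3 A3 95 91 E3 9F 9E F1 90 8A AA C4 8B C4 9C.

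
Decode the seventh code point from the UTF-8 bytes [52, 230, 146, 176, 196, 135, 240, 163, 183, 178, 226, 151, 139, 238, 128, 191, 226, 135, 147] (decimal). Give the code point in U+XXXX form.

Offset 0: leading byte 0x34 = 00110100 → 1-byte char #1 = 34.
Offset 1: leading byte 0xE6 = 11100110 → 3-byte char #2 = E6 92 B0.
Offset 4: leading byte 0xC4 = 11000100 → 2-byte char #3 = C4 87.
Offset 6: leading byte 0xF0 = 11110000 → 4-byte char #4 = F0 A3 B7 B2.
Offset 10: leading byte 0xE2 = 11100010 → 3-byte char #5 = E2 97 8B.
Offset 13: leading byte 0xEE = 11101110 → 3-byte char #6 = EE 80 BF.
Offset 16: leading byte 0xE2 = 11100010 → 3-byte char #7 = E2 87 93.
Leading byte 0xE2 = 11100010 matches 1110xxxx → 3-byte sequence.
Byte 1: 0xE2 = 11100010, payload 0010 (4 bits).
Byte 2: 0x87 = 10000111 (10xxxxxx ✓), payload 000111.
Byte 3: 0x93 = 10010011 (10xxxxxx ✓), payload 010011.
Concatenate: 0010000111010011 = 0x21D3 (16 bits → U+21D3).

U+21D3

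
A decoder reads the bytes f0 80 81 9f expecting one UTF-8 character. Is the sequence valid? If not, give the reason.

invalid (overlong encoding)

Leading byte 0xF0 = 11110000 → 4-byte form.
Continuation bytes all match 10xxxxxx. Payload decodes to 0x5F.
But 0x5F < 0x10000, the minimum for a 4-byte sequence — this is an overlong encoding.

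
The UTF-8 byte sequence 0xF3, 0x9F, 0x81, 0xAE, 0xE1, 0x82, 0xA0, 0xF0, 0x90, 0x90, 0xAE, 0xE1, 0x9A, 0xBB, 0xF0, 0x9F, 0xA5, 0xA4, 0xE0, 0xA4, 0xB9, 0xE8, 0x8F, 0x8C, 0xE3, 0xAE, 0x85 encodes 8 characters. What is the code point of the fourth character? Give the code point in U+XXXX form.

U+16BB

Offset 0: leading byte 0xF3 = 11110011 → 4-byte char #1 = F3 9F 81 AE.
Offset 4: leading byte 0xE1 = 11100001 → 3-byte char #2 = E1 82 A0.
Offset 7: leading byte 0xF0 = 11110000 → 4-byte char #3 = F0 90 90 AE.
Offset 11: leading byte 0xE1 = 11100001 → 3-byte char #4 = E1 9A BB.
Leading byte 0xE1 = 11100001 matches 1110xxxx → 3-byte sequence.
Byte 1: 0xE1 = 11100001, payload 0001 (4 bits).
Byte 2: 0x9A = 10011010 (10xxxxxx ✓), payload 011010.
Byte 3: 0xBB = 10111011 (10xxxxxx ✓), payload 111011.
Concatenate: 0001011010111011 = 0x16BB (16 bits → U+16BB).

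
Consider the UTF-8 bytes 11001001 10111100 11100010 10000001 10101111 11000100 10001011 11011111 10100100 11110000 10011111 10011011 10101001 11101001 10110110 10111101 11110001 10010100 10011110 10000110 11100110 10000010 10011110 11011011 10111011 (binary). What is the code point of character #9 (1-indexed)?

Offset 0: leading byte 0xC9 = 11001001 → 2-byte char #1 = C9 BC.
Offset 2: leading byte 0xE2 = 11100010 → 3-byte char #2 = E2 81 AF.
Offset 5: leading byte 0xC4 = 11000100 → 2-byte char #3 = C4 8B.
Offset 7: leading byte 0xDF = 11011111 → 2-byte char #4 = DF A4.
Offset 9: leading byte 0xF0 = 11110000 → 4-byte char #5 = F0 9F 9B A9.
Offset 13: leading byte 0xE9 = 11101001 → 3-byte char #6 = E9 B6 BD.
Offset 16: leading byte 0xF1 = 11110001 → 4-byte char #7 = F1 94 9E 86.
Offset 20: leading byte 0xE6 = 11100110 → 3-byte char #8 = E6 82 9E.
Offset 23: leading byte 0xDB = 11011011 → 2-byte char #9 = DB BB.
Leading byte 0xDB = 11011011 matches 110xxxxx → 2-byte sequence.
Byte 1: 0xDB = 11011011, payload 11011 (5 bits).
Byte 2: 0xBB = 10111011 (10xxxxxx ✓), payload 111011.
Concatenate: 11011111011 = 0x6FB (11 bits → U+06FB).

U+06FB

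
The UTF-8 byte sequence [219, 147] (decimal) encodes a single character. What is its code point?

U+06D3

Leading byte 0xDB = 11011011 matches 110xxxxx → 2-byte sequence.
Byte 1: 0xDB = 11011011, payload 11011 (5 bits).
Byte 2: 0x93 = 10010011 (10xxxxxx ✓), payload 010011.
Concatenate: 11011010011 = 0x6D3 (11 bits → U+06D3).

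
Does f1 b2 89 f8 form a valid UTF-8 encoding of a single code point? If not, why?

invalid (non-continuation byte where continuation expected)

Leading byte 0xF1 = 11110001 → 4-byte form.
Byte 4 is 0xF8 = 11111000, which is not 10xxxxxx — expected a continuation byte.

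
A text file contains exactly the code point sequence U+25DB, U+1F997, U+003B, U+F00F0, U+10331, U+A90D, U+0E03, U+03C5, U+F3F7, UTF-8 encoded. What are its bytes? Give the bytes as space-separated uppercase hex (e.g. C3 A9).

E2 97 9B F0 9F A6 97 3B F3 B0 83 B0 F0 90 8C B1 EA A4 8D E0 B8 83 CF 85 EF 8F B7

U+25DB: 3-byte form → E2 97 9B.
U+1F997: 4-byte form → F0 9F A6 97.
U+003B: 1-byte form → 3B.
U+F00F0: 4-byte form → F3 B0 83 B0.
U+10331: 4-byte form → F0 90 8C B1.
U+A90D: 3-byte form → EA A4 8D.
U+0E03: 3-byte form → E0 B8 83.
U+03C5: 2-byte form → CF 85.
U+F3F7: 3-byte form → EF 8F B7.
Concatenated (27 bytes): E2 97 9B F0 9F A6 97 3B F3 B0 83 B0 F0 90 8C B1 EA A4 8D E0 B8 83 CF 85 EF 8F B7.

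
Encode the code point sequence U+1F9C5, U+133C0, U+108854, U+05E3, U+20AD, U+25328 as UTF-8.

F0 9F A7 85 F0 93 8F 80 F4 88 A1 94 D7 A3 E2 82 AD F0 A5 8C A8

U+1F9C5: 4-byte form → F0 9F A7 85.
U+133C0: 4-byte form → F0 93 8F 80.
U+108854: 4-byte form → F4 88 A1 94.
U+05E3: 2-byte form → D7 A3.
U+20AD: 3-byte form → E2 82 AD.
U+25328: 4-byte form → F0 A5 8C A8.
Concatenated (21 bytes): F0 9F A7 85 F0 93 8F 80 F4 88 A1 94 D7 A3 E2 82 AD F0 A5 8C A8.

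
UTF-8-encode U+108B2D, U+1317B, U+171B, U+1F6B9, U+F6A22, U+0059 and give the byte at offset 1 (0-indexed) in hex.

U+108B2D → 4-byte form F4 88 AC AD at offsets 0–3.
Offset 1 falls in char 1's range; it's byte 2 of F4 88 AC AD = 0x88.

0x88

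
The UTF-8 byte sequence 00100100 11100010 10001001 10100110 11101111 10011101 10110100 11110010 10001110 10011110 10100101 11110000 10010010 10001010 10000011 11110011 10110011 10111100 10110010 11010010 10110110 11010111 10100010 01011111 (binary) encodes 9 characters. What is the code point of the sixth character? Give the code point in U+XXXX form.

Offset 0: leading byte 0x24 = 00100100 → 1-byte char #1 = 24.
Offset 1: leading byte 0xE2 = 11100010 → 3-byte char #2 = E2 89 A6.
Offset 4: leading byte 0xEF = 11101111 → 3-byte char #3 = EF 9D B4.
Offset 7: leading byte 0xF2 = 11110010 → 4-byte char #4 = F2 8E 9E A5.
Offset 11: leading byte 0xF0 = 11110000 → 4-byte char #5 = F0 92 8A 83.
Offset 15: leading byte 0xF3 = 11110011 → 4-byte char #6 = F3 B3 BC B2.
Leading byte 0xF3 = 11110011 matches 11110xxx → 4-byte sequence.
Byte 1: 0xF3 = 11110011, payload 011 (3 bits).
Byte 2: 0xB3 = 10110011 (10xxxxxx ✓), payload 110011.
Byte 3: 0xBC = 10111100 (10xxxxxx ✓), payload 111100.
Byte 4: 0xB2 = 10110010 (10xxxxxx ✓), payload 110010.
Concatenate: 011110011111100110010 = 0xF3F32 (21 bits → U+F3F32).

U+F3F32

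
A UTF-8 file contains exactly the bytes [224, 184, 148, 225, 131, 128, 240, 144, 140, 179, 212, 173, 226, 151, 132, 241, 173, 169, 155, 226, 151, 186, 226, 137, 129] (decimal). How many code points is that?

8

Byte at offset 0: 0xE0 = 11100000 → 3-byte char (#1). Advance 3.
Byte at offset 3: 0xE1 = 11100001 → 3-byte char (#2). Advance 3.
Byte at offset 6: 0xF0 = 11110000 → 4-byte char (#3). Advance 4.
Byte at offset 10: 0xD4 = 11010100 → 2-byte char (#4). Advance 2.
Byte at offset 12: 0xE2 = 11100010 → 3-byte char (#5). Advance 3.
Byte at offset 15: 0xF1 = 11110001 → 4-byte char (#6). Advance 4.
Byte at offset 19: 0xE2 = 11100010 → 3-byte char (#7). Advance 3.
Byte at offset 22: 0xE2 = 11100010 → 3-byte char (#8). Advance 3.
Reached end at offset 25 after 8 code points.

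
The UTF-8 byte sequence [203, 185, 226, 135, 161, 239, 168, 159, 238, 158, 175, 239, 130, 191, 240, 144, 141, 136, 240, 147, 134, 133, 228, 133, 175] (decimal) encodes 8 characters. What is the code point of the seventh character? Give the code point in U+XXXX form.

U+13185

Offset 0: leading byte 0xCB = 11001011 → 2-byte char #1 = CB B9.
Offset 2: leading byte 0xE2 = 11100010 → 3-byte char #2 = E2 87 A1.
Offset 5: leading byte 0xEF = 11101111 → 3-byte char #3 = EF A8 9F.
Offset 8: leading byte 0xEE = 11101110 → 3-byte char #4 = EE 9E AF.
Offset 11: leading byte 0xEF = 11101111 → 3-byte char #5 = EF 82 BF.
Offset 14: leading byte 0xF0 = 11110000 → 4-byte char #6 = F0 90 8D 88.
Offset 18: leading byte 0xF0 = 11110000 → 4-byte char #7 = F0 93 86 85.
Leading byte 0xF0 = 11110000 matches 11110xxx → 4-byte sequence.
Byte 1: 0xF0 = 11110000, payload 000 (3 bits).
Byte 2: 0x93 = 10010011 (10xxxxxx ✓), payload 010011.
Byte 3: 0x86 = 10000110 (10xxxxxx ✓), payload 000110.
Byte 4: 0x85 = 10000101 (10xxxxxx ✓), payload 000101.
Concatenate: 000010011000110000101 = 0x13185 (21 bits → U+13185).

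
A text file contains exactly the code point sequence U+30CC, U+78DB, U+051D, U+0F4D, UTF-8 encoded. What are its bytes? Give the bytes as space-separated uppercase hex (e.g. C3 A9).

U+30CC: 3-byte form → E3 83 8C.
U+78DB: 3-byte form → E7 A3 9B.
U+051D: 2-byte form → D4 9D.
U+0F4D: 3-byte form → E0 BD 8D.
Concatenated (11 bytes): E3 83 8C E7 A3 9B D4 9D E0 BD 8D.

E3 83 8C E7 A3 9B D4 9D E0 BD 8D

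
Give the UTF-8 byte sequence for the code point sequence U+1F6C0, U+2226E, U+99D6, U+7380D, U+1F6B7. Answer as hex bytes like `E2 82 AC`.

F0 9F 9B 80 F0 A2 89 AE E9 A7 96 F1 B3 A0 8D F0 9F 9A B7

U+1F6C0: 4-byte form → F0 9F 9B 80.
U+2226E: 4-byte form → F0 A2 89 AE.
U+99D6: 3-byte form → E9 A7 96.
U+7380D: 4-byte form → F1 B3 A0 8D.
U+1F6B7: 4-byte form → F0 9F 9A B7.
Concatenated (19 bytes): F0 9F 9B 80 F0 A2 89 AE E9 A7 96 F1 B3 A0 8D F0 9F 9A B7.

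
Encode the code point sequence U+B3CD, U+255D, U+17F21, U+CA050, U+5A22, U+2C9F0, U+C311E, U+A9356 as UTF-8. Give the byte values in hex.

U+B3CD: 3-byte form → EB 8F 8D.
U+255D: 3-byte form → E2 95 9D.
U+17F21: 4-byte form → F0 97 BC A1.
U+CA050: 4-byte form → F3 8A 81 90.
U+5A22: 3-byte form → E5 A8 A2.
U+2C9F0: 4-byte form → F0 AC A7 B0.
U+C311E: 4-byte form → F3 83 84 9E.
U+A9356: 4-byte form → F2 A9 8D 96.
Concatenated (29 bytes): EB 8F 8D E2 95 9D F0 97 BC A1 F3 8A 81 90 E5 A8 A2 F0 AC A7 B0 F3 83 84 9E F2 A9 8D 96.

EB 8F 8D E2 95 9D F0 97 BC A1 F3 8A 81 90 E5 A8 A2 F0 AC A7 B0 F3 83 84 9E F2 A9 8D 96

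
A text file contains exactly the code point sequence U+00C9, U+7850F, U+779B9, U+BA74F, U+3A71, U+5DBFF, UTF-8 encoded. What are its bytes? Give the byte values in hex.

C3 89 F1 B8 94 8F F1 B7 A6 B9 F2 BA 9D 8F E3 A9 B1 F1 9D AF BF

U+00C9: 2-byte form → C3 89.
U+7850F: 4-byte form → F1 B8 94 8F.
U+779B9: 4-byte form → F1 B7 A6 B9.
U+BA74F: 4-byte form → F2 BA 9D 8F.
U+3A71: 3-byte form → E3 A9 B1.
U+5DBFF: 4-byte form → F1 9D AF BF.
Concatenated (21 bytes): C3 89 F1 B8 94 8F F1 B7 A6 B9 F2 BA 9D 8F E3 A9 B1 F1 9D AF BF.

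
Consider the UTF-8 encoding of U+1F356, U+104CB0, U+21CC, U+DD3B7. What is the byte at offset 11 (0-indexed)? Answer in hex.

U+1F356 → 4-byte form F0 9F 8D 96 at offsets 0–3.
U+104CB0 → 4-byte form F4 84 B2 B0 at offsets 4–7.
U+21CC → 3-byte form E2 87 8C at offsets 8–10.
U+DD3B7 → 4-byte form F3 9D 8E B7 at offsets 11–14.
Offset 11 falls in char 4's range; it's byte 1 of F3 9D 8E B7 = 0xF3.

0xF3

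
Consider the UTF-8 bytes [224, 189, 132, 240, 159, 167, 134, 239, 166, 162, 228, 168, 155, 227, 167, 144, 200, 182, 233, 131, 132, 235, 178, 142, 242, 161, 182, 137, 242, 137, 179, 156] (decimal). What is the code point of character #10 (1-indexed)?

U+89CDC

Offset 0: leading byte 0xE0 = 11100000 → 3-byte char #1 = E0 BD 84.
Offset 3: leading byte 0xF0 = 11110000 → 4-byte char #2 = F0 9F A7 86.
Offset 7: leading byte 0xEF = 11101111 → 3-byte char #3 = EF A6 A2.
Offset 10: leading byte 0xE4 = 11100100 → 3-byte char #4 = E4 A8 9B.
Offset 13: leading byte 0xE3 = 11100011 → 3-byte char #5 = E3 A7 90.
Offset 16: leading byte 0xC8 = 11001000 → 2-byte char #6 = C8 B6.
Offset 18: leading byte 0xE9 = 11101001 → 3-byte char #7 = E9 83 84.
Offset 21: leading byte 0xEB = 11101011 → 3-byte char #8 = EB B2 8E.
Offset 24: leading byte 0xF2 = 11110010 → 4-byte char #9 = F2 A1 B6 89.
Offset 28: leading byte 0xF2 = 11110010 → 4-byte char #10 = F2 89 B3 9C.
Leading byte 0xF2 = 11110010 matches 11110xxx → 4-byte sequence.
Byte 1: 0xF2 = 11110010, payload 010 (3 bits).
Byte 2: 0x89 = 10001001 (10xxxxxx ✓), payload 001001.
Byte 3: 0xB3 = 10110011 (10xxxxxx ✓), payload 110011.
Byte 4: 0x9C = 10011100 (10xxxxxx ✓), payload 011100.
Concatenate: 010001001110011011100 = 0x89CDC (21 bits → U+89CDC).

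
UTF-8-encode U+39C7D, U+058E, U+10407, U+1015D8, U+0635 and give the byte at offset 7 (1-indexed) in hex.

1-indexed offset 7 is 0-indexed offset 6.
U+39C7D → 4-byte form F0 B9 B1 BD at offsets 0–3.
U+058E → 2-byte form D6 8E at offsets 4–5.
U+10407 → 4-byte form F0 90 90 87 at offsets 6–9.
Offset 6 falls in char 3's range; it's byte 1 of F0 90 90 87 = 0xF0.

0xF0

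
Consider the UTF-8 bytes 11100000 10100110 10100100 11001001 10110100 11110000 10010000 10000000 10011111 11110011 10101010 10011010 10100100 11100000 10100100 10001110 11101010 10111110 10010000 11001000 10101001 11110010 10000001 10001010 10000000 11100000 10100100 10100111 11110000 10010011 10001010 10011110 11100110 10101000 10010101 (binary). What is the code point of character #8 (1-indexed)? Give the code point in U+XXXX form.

U+81280

Offset 0: leading byte 0xE0 = 11100000 → 3-byte char #1 = E0 A6 A4.
Offset 3: leading byte 0xC9 = 11001001 → 2-byte char #2 = C9 B4.
Offset 5: leading byte 0xF0 = 11110000 → 4-byte char #3 = F0 90 80 9F.
Offset 9: leading byte 0xF3 = 11110011 → 4-byte char #4 = F3 AA 9A A4.
Offset 13: leading byte 0xE0 = 11100000 → 3-byte char #5 = E0 A4 8E.
Offset 16: leading byte 0xEA = 11101010 → 3-byte char #6 = EA BE 90.
Offset 19: leading byte 0xC8 = 11001000 → 2-byte char #7 = C8 A9.
Offset 21: leading byte 0xF2 = 11110010 → 4-byte char #8 = F2 81 8A 80.
Leading byte 0xF2 = 11110010 matches 11110xxx → 4-byte sequence.
Byte 1: 0xF2 = 11110010, payload 010 (3 bits).
Byte 2: 0x81 = 10000001 (10xxxxxx ✓), payload 000001.
Byte 3: 0x8A = 10001010 (10xxxxxx ✓), payload 001010.
Byte 4: 0x80 = 10000000 (10xxxxxx ✓), payload 000000.
Concatenate: 010000001001010000000 = 0x81280 (21 bits → U+81280).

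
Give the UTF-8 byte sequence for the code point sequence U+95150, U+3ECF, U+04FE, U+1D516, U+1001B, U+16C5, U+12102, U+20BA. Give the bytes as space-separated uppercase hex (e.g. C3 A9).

F2 95 85 90 E3 BB 8F D3 BE F0 9D 94 96 F0 90 80 9B E1 9B 85 F0 92 84 82 E2 82 BA

U+95150: 4-byte form → F2 95 85 90.
U+3ECF: 3-byte form → E3 BB 8F.
U+04FE: 2-byte form → D3 BE.
U+1D516: 4-byte form → F0 9D 94 96.
U+1001B: 4-byte form → F0 90 80 9B.
U+16C5: 3-byte form → E1 9B 85.
U+12102: 4-byte form → F0 92 84 82.
U+20BA: 3-byte form → E2 82 BA.
Concatenated (27 bytes): F2 95 85 90 E3 BB 8F D3 BE F0 9D 94 96 F0 90 80 9B E1 9B 85 F0 92 84 82 E2 82 BA.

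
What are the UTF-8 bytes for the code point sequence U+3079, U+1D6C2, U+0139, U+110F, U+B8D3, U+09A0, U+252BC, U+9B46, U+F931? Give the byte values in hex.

U+3079: 3-byte form → E3 81 B9.
U+1D6C2: 4-byte form → F0 9D 9B 82.
U+0139: 2-byte form → C4 B9.
U+110F: 3-byte form → E1 84 8F.
U+B8D3: 3-byte form → EB A3 93.
U+09A0: 3-byte form → E0 A6 A0.
U+252BC: 4-byte form → F0 A5 8A BC.
U+9B46: 3-byte form → E9 AD 86.
U+F931: 3-byte form → EF A4 B1.
Concatenated (28 bytes): E3 81 B9 F0 9D 9B 82 C4 B9 E1 84 8F EB A3 93 E0 A6 A0 F0 A5 8A BC E9 AD 86 EF A4 B1.

E3 81 B9 F0 9D 9B 82 C4 B9 E1 84 8F EB A3 93 E0 A6 A0 F0 A5 8A BC E9 AD 86 EF A4 B1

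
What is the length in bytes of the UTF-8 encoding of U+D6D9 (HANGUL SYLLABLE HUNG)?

3

U+D6D9 = 0xD6D9. UTF-8 uses 1 byte below 0x80, 2 below 0x800, 3 below 0x10000, 4 up to 0x10FFFF. 0xD6D9 is in U+0800–U+FFFF → 3 bytes.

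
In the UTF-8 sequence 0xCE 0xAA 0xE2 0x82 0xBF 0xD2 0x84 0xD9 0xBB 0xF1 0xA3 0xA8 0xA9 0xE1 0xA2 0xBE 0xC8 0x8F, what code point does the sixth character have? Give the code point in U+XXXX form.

U+18BE

Offset 0: leading byte 0xCE = 11001110 → 2-byte char #1 = CE AA.
Offset 2: leading byte 0xE2 = 11100010 → 3-byte char #2 = E2 82 BF.
Offset 5: leading byte 0xD2 = 11010010 → 2-byte char #3 = D2 84.
Offset 7: leading byte 0xD9 = 11011001 → 2-byte char #4 = D9 BB.
Offset 9: leading byte 0xF1 = 11110001 → 4-byte char #5 = F1 A3 A8 A9.
Offset 13: leading byte 0xE1 = 11100001 → 3-byte char #6 = E1 A2 BE.
Leading byte 0xE1 = 11100001 matches 1110xxxx → 3-byte sequence.
Byte 1: 0xE1 = 11100001, payload 0001 (4 bits).
Byte 2: 0xA2 = 10100010 (10xxxxxx ✓), payload 100010.
Byte 3: 0xBE = 10111110 (10xxxxxx ✓), payload 111110.
Concatenate: 0001100010111110 = 0x18BE (16 bits → U+18BE).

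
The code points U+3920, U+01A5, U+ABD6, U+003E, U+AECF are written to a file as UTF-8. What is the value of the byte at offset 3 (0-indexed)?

0xC6

U+3920 → 3-byte form E3 A4 A0 at offsets 0–2.
U+01A5 → 2-byte form C6 A5 at offsets 3–4.
Offset 3 falls in char 2's range; it's byte 1 of C6 A5 = 0xC6.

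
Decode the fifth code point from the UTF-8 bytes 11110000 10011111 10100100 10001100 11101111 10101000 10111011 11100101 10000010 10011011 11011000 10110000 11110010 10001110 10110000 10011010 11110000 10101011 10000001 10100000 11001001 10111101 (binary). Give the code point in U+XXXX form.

Offset 0: leading byte 0xF0 = 11110000 → 4-byte char #1 = F0 9F A4 8C.
Offset 4: leading byte 0xEF = 11101111 → 3-byte char #2 = EF A8 BB.
Offset 7: leading byte 0xE5 = 11100101 → 3-byte char #3 = E5 82 9B.
Offset 10: leading byte 0xD8 = 11011000 → 2-byte char #4 = D8 B0.
Offset 12: leading byte 0xF2 = 11110010 → 4-byte char #5 = F2 8E B0 9A.
Leading byte 0xF2 = 11110010 matches 11110xxx → 4-byte sequence.
Byte 1: 0xF2 = 11110010, payload 010 (3 bits).
Byte 2: 0x8E = 10001110 (10xxxxxx ✓), payload 001110.
Byte 3: 0xB0 = 10110000 (10xxxxxx ✓), payload 110000.
Byte 4: 0x9A = 10011010 (10xxxxxx ✓), payload 011010.
Concatenate: 010001110110000011010 = 0x8EC1A (21 bits → U+8EC1A).

U+8EC1A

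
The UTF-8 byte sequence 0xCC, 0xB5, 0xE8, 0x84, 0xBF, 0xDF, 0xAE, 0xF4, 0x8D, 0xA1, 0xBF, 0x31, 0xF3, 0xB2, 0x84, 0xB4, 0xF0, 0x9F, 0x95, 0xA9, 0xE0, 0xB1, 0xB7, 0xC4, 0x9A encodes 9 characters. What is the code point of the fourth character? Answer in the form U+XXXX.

Offset 0: leading byte 0xCC = 11001100 → 2-byte char #1 = CC B5.
Offset 2: leading byte 0xE8 = 11101000 → 3-byte char #2 = E8 84 BF.
Offset 5: leading byte 0xDF = 11011111 → 2-byte char #3 = DF AE.
Offset 7: leading byte 0xF4 = 11110100 → 4-byte char #4 = F4 8D A1 BF.
Leading byte 0xF4 = 11110100 matches 11110xxx → 4-byte sequence.
Byte 1: 0xF4 = 11110100, payload 100 (3 bits).
Byte 2: 0x8D = 10001101 (10xxxxxx ✓), payload 001101.
Byte 3: 0xA1 = 10100001 (10xxxxxx ✓), payload 100001.
Byte 4: 0xBF = 10111111 (10xxxxxx ✓), payload 111111.
Concatenate: 100001101100001111111 = 0x10D87F (21 bits → U+10D87F).

U+10D87F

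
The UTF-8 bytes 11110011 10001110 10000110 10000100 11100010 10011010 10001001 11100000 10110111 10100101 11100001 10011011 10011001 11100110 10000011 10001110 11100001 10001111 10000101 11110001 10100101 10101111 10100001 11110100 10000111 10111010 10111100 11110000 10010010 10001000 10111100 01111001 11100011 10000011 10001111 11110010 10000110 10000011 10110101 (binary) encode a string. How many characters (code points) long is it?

Byte at offset 0: 0xF3 = 11110011 → 4-byte char (#1). Advance 4.
Byte at offset 4: 0xE2 = 11100010 → 3-byte char (#2). Advance 3.
Byte at offset 7: 0xE0 = 11100000 → 3-byte char (#3). Advance 3.
Byte at offset 10: 0xE1 = 11100001 → 3-byte char (#4). Advance 3.
Byte at offset 13: 0xE6 = 11100110 → 3-byte char (#5). Advance 3.
Byte at offset 16: 0xE1 = 11100001 → 3-byte char (#6). Advance 3.
Byte at offset 19: 0xF1 = 11110001 → 4-byte char (#7). Advance 4.
Byte at offset 23: 0xF4 = 11110100 → 4-byte char (#8). Advance 4.
Byte at offset 27: 0xF0 = 11110000 → 4-byte char (#9). Advance 4.
Byte at offset 31: 0x79 = 01111001 → 1-byte char (#10). Advance 1.
Byte at offset 32: 0xE3 = 11100011 → 3-byte char (#11). Advance 3.
Byte at offset 35: 0xF2 = 11110010 → 4-byte char (#12). Advance 4.
Reached end at offset 39 after 12 code points.

12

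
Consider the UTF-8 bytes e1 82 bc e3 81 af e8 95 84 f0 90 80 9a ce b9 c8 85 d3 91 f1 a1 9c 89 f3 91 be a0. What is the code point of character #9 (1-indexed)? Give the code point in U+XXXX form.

Offset 0: leading byte 0xE1 = 11100001 → 3-byte char #1 = E1 82 BC.
Offset 3: leading byte 0xE3 = 11100011 → 3-byte char #2 = E3 81 AF.
Offset 6: leading byte 0xE8 = 11101000 → 3-byte char #3 = E8 95 84.
Offset 9: leading byte 0xF0 = 11110000 → 4-byte char #4 = F0 90 80 9A.
Offset 13: leading byte 0xCE = 11001110 → 2-byte char #5 = CE B9.
Offset 15: leading byte 0xC8 = 11001000 → 2-byte char #6 = C8 85.
Offset 17: leading byte 0xD3 = 11010011 → 2-byte char #7 = D3 91.
Offset 19: leading byte 0xF1 = 11110001 → 4-byte char #8 = F1 A1 9C 89.
Offset 23: leading byte 0xF3 = 11110011 → 4-byte char #9 = F3 91 BE A0.
Leading byte 0xF3 = 11110011 matches 11110xxx → 4-byte sequence.
Byte 1: 0xF3 = 11110011, payload 011 (3 bits).
Byte 2: 0x91 = 10010001 (10xxxxxx ✓), payload 010001.
Byte 3: 0xBE = 10111110 (10xxxxxx ✓), payload 111110.
Byte 4: 0xA0 = 10100000 (10xxxxxx ✓), payload 100000.
Concatenate: 011010001111110100000 = 0xD1FA0 (21 bits → U+D1FA0).

U+D1FA0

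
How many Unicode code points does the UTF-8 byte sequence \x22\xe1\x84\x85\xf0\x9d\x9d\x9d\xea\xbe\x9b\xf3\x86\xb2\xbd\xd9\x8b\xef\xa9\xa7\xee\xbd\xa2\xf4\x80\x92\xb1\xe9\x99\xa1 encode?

Byte at offset 0: 0x22 = 00100010 → 1-byte char (#1). Advance 1.
Byte at offset 1: 0xE1 = 11100001 → 3-byte char (#2). Advance 3.
Byte at offset 4: 0xF0 = 11110000 → 4-byte char (#3). Advance 4.
Byte at offset 8: 0xEA = 11101010 → 3-byte char (#4). Advance 3.
Byte at offset 11: 0xF3 = 11110011 → 4-byte char (#5). Advance 4.
Byte at offset 15: 0xD9 = 11011001 → 2-byte char (#6). Advance 2.
Byte at offset 17: 0xEF = 11101111 → 3-byte char (#7). Advance 3.
Byte at offset 20: 0xEE = 11101110 → 3-byte char (#8). Advance 3.
Byte at offset 23: 0xF4 = 11110100 → 4-byte char (#9). Advance 4.
Byte at offset 27: 0xE9 = 11101001 → 3-byte char (#10). Advance 3.
Reached end at offset 30 after 10 code points.

10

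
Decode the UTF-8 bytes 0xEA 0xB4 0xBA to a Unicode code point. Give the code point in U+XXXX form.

Leading byte 0xEA = 11101010 matches 1110xxxx → 3-byte sequence.
Byte 1: 0xEA = 11101010, payload 1010 (4 bits).
Byte 2: 0xB4 = 10110100 (10xxxxxx ✓), payload 110100.
Byte 3: 0xBA = 10111010 (10xxxxxx ✓), payload 111010.
Concatenate: 1010110100111010 = 0xAD3A (16 bits → U+AD3A).

U+AD3A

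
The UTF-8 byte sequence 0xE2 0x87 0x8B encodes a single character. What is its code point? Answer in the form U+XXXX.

U+21CB

Leading byte 0xE2 = 11100010 matches 1110xxxx → 3-byte sequence.
Byte 1: 0xE2 = 11100010, payload 0010 (4 bits).
Byte 2: 0x87 = 10000111 (10xxxxxx ✓), payload 000111.
Byte 3: 0x8B = 10001011 (10xxxxxx ✓), payload 001011.
Concatenate: 0010000111001011 = 0x21CB (16 bits → U+21CB).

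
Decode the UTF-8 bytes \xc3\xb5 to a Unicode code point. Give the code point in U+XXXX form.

Leading byte 0xC3 = 11000011 matches 110xxxxx → 2-byte sequence.
Byte 1: 0xC3 = 11000011, payload 00011 (5 bits).
Byte 2: 0xB5 = 10110101 (10xxxxxx ✓), payload 110101.
Concatenate: 00011110101 = 0xF5 (11 bits → U+00F5).

U+00F5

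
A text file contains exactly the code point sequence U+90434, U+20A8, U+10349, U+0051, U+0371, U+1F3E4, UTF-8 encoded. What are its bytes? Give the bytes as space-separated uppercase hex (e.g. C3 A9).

F2 90 90 B4 E2 82 A8 F0 90 8D 89 51 CD B1 F0 9F 8F A4

U+90434: 4-byte form → F2 90 90 B4.
U+20A8: 3-byte form → E2 82 A8.
U+10349: 4-byte form → F0 90 8D 89.
U+0051: 1-byte form → 51.
U+0371: 2-byte form → CD B1.
U+1F3E4: 4-byte form → F0 9F 8F A4.
Concatenated (18 bytes): F2 90 90 B4 E2 82 A8 F0 90 8D 89 51 CD B1 F0 9F 8F A4.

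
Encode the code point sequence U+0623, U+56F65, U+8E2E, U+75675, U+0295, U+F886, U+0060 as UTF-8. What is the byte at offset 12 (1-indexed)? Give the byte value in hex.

1-indexed offset 12 is 0-indexed offset 11.
U+0623 → 2-byte form D8 A3 at offsets 0–1.
U+56F65 → 4-byte form F1 96 BD A5 at offsets 2–5.
U+8E2E → 3-byte form E8 B8 AE at offsets 6–8.
U+75675 → 4-byte form F1 B5 99 B5 at offsets 9–12.
Offset 11 falls in char 4's range; it's byte 3 of F1 B5 99 B5 = 0x99.

0x99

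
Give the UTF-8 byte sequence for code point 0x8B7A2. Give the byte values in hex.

F2 8B 9E A2

U+8B7A2 = 0x8B7A2 = 571298 decimal. In range U+10000–U+10FFFF → 4-byte form: 11110xxx 10xxxxxx 10xxxxxx 10xxxxxx.
Binary (21 bits): 010001011011110100010.
Split 3+6+6+6: 010 | 001011 | 011110 | 100010.
Byte 1: 11110010 = 0xF2.
Byte 2: 10001011 = 0x8B.
Byte 3: 10011110 = 0x9E.
Byte 4: 10100010 = 0xA2.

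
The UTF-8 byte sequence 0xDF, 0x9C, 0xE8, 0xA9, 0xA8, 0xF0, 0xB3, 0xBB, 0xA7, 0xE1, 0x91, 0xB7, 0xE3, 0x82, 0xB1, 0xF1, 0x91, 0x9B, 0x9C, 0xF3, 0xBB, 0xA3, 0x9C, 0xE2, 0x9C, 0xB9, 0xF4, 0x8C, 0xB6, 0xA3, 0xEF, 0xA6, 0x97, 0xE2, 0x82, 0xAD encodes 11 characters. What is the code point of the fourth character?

U+1477

Offset 0: leading byte 0xDF = 11011111 → 2-byte char #1 = DF 9C.
Offset 2: leading byte 0xE8 = 11101000 → 3-byte char #2 = E8 A9 A8.
Offset 5: leading byte 0xF0 = 11110000 → 4-byte char #3 = F0 B3 BB A7.
Offset 9: leading byte 0xE1 = 11100001 → 3-byte char #4 = E1 91 B7.
Leading byte 0xE1 = 11100001 matches 1110xxxx → 3-byte sequence.
Byte 1: 0xE1 = 11100001, payload 0001 (4 bits).
Byte 2: 0x91 = 10010001 (10xxxxxx ✓), payload 010001.
Byte 3: 0xB7 = 10110111 (10xxxxxx ✓), payload 110111.
Concatenate: 0001010001110111 = 0x1477 (16 bits → U+1477).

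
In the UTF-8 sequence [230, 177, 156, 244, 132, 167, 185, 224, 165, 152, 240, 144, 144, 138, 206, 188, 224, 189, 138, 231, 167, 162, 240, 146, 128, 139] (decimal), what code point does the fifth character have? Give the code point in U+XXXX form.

U+03BC

Offset 0: leading byte 0xE6 = 11100110 → 3-byte char #1 = E6 B1 9C.
Offset 3: leading byte 0xF4 = 11110100 → 4-byte char #2 = F4 84 A7 B9.
Offset 7: leading byte 0xE0 = 11100000 → 3-byte char #3 = E0 A5 98.
Offset 10: leading byte 0xF0 = 11110000 → 4-byte char #4 = F0 90 90 8A.
Offset 14: leading byte 0xCE = 11001110 → 2-byte char #5 = CE BC.
Leading byte 0xCE = 11001110 matches 110xxxxx → 2-byte sequence.
Byte 1: 0xCE = 11001110, payload 01110 (5 bits).
Byte 2: 0xBC = 10111100 (10xxxxxx ✓), payload 111100.
Concatenate: 01110111100 = 0x3BC (11 bits → U+03BC).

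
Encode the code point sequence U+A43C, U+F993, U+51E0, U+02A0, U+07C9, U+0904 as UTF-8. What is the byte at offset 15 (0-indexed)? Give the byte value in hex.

U+A43C → 3-byte form EA 90 BC at offsets 0–2.
U+F993 → 3-byte form EF A6 93 at offsets 3–5.
U+51E0 → 3-byte form E5 87 A0 at offsets 6–8.
U+02A0 → 2-byte form CA A0 at offsets 9–10.
U+07C9 → 2-byte form DF 89 at offsets 11–12.
U+0904 → 3-byte form E0 A4 84 at offsets 13–15.
Offset 15 falls in char 6's range; it's byte 3 of E0 A4 84 = 0x84.

0x84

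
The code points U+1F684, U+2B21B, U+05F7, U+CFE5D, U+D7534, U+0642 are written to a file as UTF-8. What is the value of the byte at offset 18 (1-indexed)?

0xB4

1-indexed offset 18 is 0-indexed offset 17.
U+1F684 → 4-byte form F0 9F 9A 84 at offsets 0–3.
U+2B21B → 4-byte form F0 AB 88 9B at offsets 4–7.
U+05F7 → 2-byte form D7 B7 at offsets 8–9.
U+CFE5D → 4-byte form F3 8F B9 9D at offsets 10–13.
U+D7534 → 4-byte form F3 97 94 B4 at offsets 14–17.
Offset 17 falls in char 5's range; it's byte 4 of F3 97 94 B4 = 0xB4.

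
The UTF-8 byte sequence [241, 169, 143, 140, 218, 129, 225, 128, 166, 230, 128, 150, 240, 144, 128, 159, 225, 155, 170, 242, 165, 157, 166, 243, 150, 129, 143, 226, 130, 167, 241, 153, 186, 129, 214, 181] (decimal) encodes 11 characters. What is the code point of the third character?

U+1026

Offset 0: leading byte 0xF1 = 11110001 → 4-byte char #1 = F1 A9 8F 8C.
Offset 4: leading byte 0xDA = 11011010 → 2-byte char #2 = DA 81.
Offset 6: leading byte 0xE1 = 11100001 → 3-byte char #3 = E1 80 A6.
Leading byte 0xE1 = 11100001 matches 1110xxxx → 3-byte sequence.
Byte 1: 0xE1 = 11100001, payload 0001 (4 bits).
Byte 2: 0x80 = 10000000 (10xxxxxx ✓), payload 000000.
Byte 3: 0xA6 = 10100110 (10xxxxxx ✓), payload 100110.
Concatenate: 0001000000100110 = 0x1026 (16 bits → U+1026).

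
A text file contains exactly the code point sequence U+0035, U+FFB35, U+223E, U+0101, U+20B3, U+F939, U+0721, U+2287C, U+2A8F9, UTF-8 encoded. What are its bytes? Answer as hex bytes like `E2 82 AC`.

U+0035: 1-byte form → 35.
U+FFB35: 4-byte form → F3 BF AC B5.
U+223E: 3-byte form → E2 88 BE.
U+0101: 2-byte form → C4 81.
U+20B3: 3-byte form → E2 82 B3.
U+F939: 3-byte form → EF A4 B9.
U+0721: 2-byte form → DC A1.
U+2287C: 4-byte form → F0 A2 A1 BC.
U+2A8F9: 4-byte form → F0 AA A3 B9.
Concatenated (26 bytes): 35 F3 BF AC B5 E2 88 BE C4 81 E2 82 B3 EF A4 B9 DC A1 F0 A2 A1 BC F0 AA A3 B9.

35 F3 BF AC B5 E2 88 BE C4 81 E2 82 B3 EF A4 B9 DC A1 F0 A2 A1 BC F0 AA A3 B9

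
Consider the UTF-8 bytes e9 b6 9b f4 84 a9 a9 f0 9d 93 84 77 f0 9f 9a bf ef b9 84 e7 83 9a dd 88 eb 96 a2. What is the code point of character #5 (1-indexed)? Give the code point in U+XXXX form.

U+1F6BF

Offset 0: leading byte 0xE9 = 11101001 → 3-byte char #1 = E9 B6 9B.
Offset 3: leading byte 0xF4 = 11110100 → 4-byte char #2 = F4 84 A9 A9.
Offset 7: leading byte 0xF0 = 11110000 → 4-byte char #3 = F0 9D 93 84.
Offset 11: leading byte 0x77 = 01110111 → 1-byte char #4 = 77.
Offset 12: leading byte 0xF0 = 11110000 → 4-byte char #5 = F0 9F 9A BF.
Leading byte 0xF0 = 11110000 matches 11110xxx → 4-byte sequence.
Byte 1: 0xF0 = 11110000, payload 000 (3 bits).
Byte 2: 0x9F = 10011111 (10xxxxxx ✓), payload 011111.
Byte 3: 0x9A = 10011010 (10xxxxxx ✓), payload 011010.
Byte 4: 0xBF = 10111111 (10xxxxxx ✓), payload 111111.
Concatenate: 000011111011010111111 = 0x1F6BF (21 bits → U+1F6BF).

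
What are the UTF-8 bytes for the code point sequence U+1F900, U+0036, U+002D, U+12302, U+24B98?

F0 9F A4 80 36 2D F0 92 8C 82 F0 A4 AE 98

U+1F900: 4-byte form → F0 9F A4 80.
U+0036: 1-byte form → 36.
U+002D: 1-byte form → 2D.
U+12302: 4-byte form → F0 92 8C 82.
U+24B98: 4-byte form → F0 A4 AE 98.
Concatenated (14 bytes): F0 9F A4 80 36 2D F0 92 8C 82 F0 A4 AE 98.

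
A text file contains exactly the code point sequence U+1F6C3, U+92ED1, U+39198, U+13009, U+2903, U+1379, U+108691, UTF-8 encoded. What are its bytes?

U+1F6C3: 4-byte form → F0 9F 9B 83.
U+92ED1: 4-byte form → F2 92 BB 91.
U+39198: 4-byte form → F0 B9 86 98.
U+13009: 4-byte form → F0 93 80 89.
U+2903: 3-byte form → E2 A4 83.
U+1379: 3-byte form → E1 8D B9.
U+108691: 4-byte form → F4 88 9A 91.
Concatenated (26 bytes): F0 9F 9B 83 F2 92 BB 91 F0 B9 86 98 F0 93 80 89 E2 A4 83 E1 8D B9 F4 88 9A 91.

F0 9F 9B 83 F2 92 BB 91 F0 B9 86 98 F0 93 80 89 E2 A4 83 E1 8D B9 F4 88 9A 91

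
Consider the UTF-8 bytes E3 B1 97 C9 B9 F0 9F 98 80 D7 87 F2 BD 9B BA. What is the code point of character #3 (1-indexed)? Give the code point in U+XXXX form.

Offset 0: leading byte 0xE3 = 11100011 → 3-byte char #1 = E3 B1 97.
Offset 3: leading byte 0xC9 = 11001001 → 2-byte char #2 = C9 B9.
Offset 5: leading byte 0xF0 = 11110000 → 4-byte char #3 = F0 9F 98 80.
Leading byte 0xF0 = 11110000 matches 11110xxx → 4-byte sequence.
Byte 1: 0xF0 = 11110000, payload 000 (3 bits).
Byte 2: 0x9F = 10011111 (10xxxxxx ✓), payload 011111.
Byte 3: 0x98 = 10011000 (10xxxxxx ✓), payload 011000.
Byte 4: 0x80 = 10000000 (10xxxxxx ✓), payload 000000.
Concatenate: 000011111011000000000 = 0x1F600 (21 bits → U+1F600).

U+1F600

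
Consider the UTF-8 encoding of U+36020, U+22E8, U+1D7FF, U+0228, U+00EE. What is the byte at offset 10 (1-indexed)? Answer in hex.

1-indexed offset 10 is 0-indexed offset 9.
U+36020 → 4-byte form F0 B6 80 A0 at offsets 0–3.
U+22E8 → 3-byte form E2 8B A8 at offsets 4–6.
U+1D7FF → 4-byte form F0 9D 9F BF at offsets 7–10.
Offset 9 falls in char 3's range; it's byte 3 of F0 9D 9F BF = 0x9F.

0x9F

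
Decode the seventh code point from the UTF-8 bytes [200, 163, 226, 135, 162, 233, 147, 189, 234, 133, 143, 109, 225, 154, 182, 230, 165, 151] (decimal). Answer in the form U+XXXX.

U+6957

Offset 0: leading byte 0xC8 = 11001000 → 2-byte char #1 = C8 A3.
Offset 2: leading byte 0xE2 = 11100010 → 3-byte char #2 = E2 87 A2.
Offset 5: leading byte 0xE9 = 11101001 → 3-byte char #3 = E9 93 BD.
Offset 8: leading byte 0xEA = 11101010 → 3-byte char #4 = EA 85 8F.
Offset 11: leading byte 0x6D = 01101101 → 1-byte char #5 = 6D.
Offset 12: leading byte 0xE1 = 11100001 → 3-byte char #6 = E1 9A B6.
Offset 15: leading byte 0xE6 = 11100110 → 3-byte char #7 = E6 A5 97.
Leading byte 0xE6 = 11100110 matches 1110xxxx → 3-byte sequence.
Byte 1: 0xE6 = 11100110, payload 0110 (4 bits).
Byte 2: 0xA5 = 10100101 (10xxxxxx ✓), payload 100101.
Byte 3: 0x97 = 10010111 (10xxxxxx ✓), payload 010111.
Concatenate: 0110100101010111 = 0x6957 (16 bits → U+6957).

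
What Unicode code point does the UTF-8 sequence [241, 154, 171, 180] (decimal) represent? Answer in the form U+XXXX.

Leading byte 0xF1 = 11110001 matches 11110xxx → 4-byte sequence.
Byte 1: 0xF1 = 11110001, payload 001 (3 bits).
Byte 2: 0x9A = 10011010 (10xxxxxx ✓), payload 011010.
Byte 3: 0xAB = 10101011 (10xxxxxx ✓), payload 101011.
Byte 4: 0xB4 = 10110100 (10xxxxxx ✓), payload 110100.
Concatenate: 001011010101011110100 = 0x5AAF4 (21 bits → U+5AAF4).

U+5AAF4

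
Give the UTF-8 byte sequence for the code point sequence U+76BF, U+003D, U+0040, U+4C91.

U+76BF: 3-byte form → E7 9A BF.
U+003D: 1-byte form → 3D.
U+0040: 1-byte form → 40.
U+4C91: 3-byte form → E4 B2 91.
Concatenated (8 bytes): E7 9A BF 3D 40 E4 B2 91.

E7 9A BF 3D 40 E4 B2 91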